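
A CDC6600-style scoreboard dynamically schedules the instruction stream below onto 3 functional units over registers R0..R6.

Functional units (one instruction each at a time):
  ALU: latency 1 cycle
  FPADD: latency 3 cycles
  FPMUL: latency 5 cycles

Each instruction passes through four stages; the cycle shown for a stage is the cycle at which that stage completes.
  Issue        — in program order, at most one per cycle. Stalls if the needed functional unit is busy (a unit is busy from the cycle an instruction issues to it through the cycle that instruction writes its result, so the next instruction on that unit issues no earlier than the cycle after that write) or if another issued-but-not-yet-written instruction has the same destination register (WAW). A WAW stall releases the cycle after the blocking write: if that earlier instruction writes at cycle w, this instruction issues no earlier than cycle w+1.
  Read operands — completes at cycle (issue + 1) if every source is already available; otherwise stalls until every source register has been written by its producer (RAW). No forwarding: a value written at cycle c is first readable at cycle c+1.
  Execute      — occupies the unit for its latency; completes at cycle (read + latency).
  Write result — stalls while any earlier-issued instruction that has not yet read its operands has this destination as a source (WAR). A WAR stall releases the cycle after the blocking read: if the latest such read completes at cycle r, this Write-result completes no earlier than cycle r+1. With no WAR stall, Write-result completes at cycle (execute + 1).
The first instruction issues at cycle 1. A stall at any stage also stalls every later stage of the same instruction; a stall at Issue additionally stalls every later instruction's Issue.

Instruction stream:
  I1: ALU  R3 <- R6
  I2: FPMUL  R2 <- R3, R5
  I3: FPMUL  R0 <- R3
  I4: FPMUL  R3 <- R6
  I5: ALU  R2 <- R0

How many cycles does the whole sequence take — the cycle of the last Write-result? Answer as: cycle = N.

cycle = 27

[I1] 1/2/3/4
[I2] 2/5/10/11  (RAW R3: wait I1 write@4)
[I3] 12/13/18/19  (struct: FPMUL busy until I2 writes@11)
[I4] 20/21/26/27  (struct: FPMUL busy until I3 writes@19)
[I5] 21/22/23/24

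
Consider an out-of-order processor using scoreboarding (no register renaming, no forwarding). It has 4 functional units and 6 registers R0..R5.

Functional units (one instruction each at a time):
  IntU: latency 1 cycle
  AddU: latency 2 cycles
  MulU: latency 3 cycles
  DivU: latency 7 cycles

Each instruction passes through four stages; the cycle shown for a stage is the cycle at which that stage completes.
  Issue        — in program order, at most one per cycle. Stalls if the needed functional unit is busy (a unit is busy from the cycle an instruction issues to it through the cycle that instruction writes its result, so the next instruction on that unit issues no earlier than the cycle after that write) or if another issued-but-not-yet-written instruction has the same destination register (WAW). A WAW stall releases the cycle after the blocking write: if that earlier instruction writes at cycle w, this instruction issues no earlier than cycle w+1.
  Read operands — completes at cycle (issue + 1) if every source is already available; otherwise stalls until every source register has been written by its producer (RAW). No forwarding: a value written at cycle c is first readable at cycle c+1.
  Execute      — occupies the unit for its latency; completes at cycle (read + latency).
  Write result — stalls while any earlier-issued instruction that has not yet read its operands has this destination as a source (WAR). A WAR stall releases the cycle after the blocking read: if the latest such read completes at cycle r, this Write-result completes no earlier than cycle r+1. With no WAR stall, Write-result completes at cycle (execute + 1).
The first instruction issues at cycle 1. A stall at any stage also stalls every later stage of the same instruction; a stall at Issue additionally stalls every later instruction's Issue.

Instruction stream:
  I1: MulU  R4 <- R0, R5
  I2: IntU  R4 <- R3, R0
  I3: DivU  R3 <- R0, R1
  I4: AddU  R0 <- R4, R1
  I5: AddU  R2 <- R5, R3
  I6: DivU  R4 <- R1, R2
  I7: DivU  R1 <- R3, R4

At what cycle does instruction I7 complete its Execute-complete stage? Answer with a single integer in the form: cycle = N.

I1 -> (1, 2, 5, 6)
I2 -> (7, 8, 9, 10)  // WAW R4: wait I1 write@6
I3 -> (8, 9, 16, 17)
I4 -> (9, 11, 13, 14)  // RAW R4: wait I2 write@10
I5 -> (15, 18, 20, 21)  // struct: AddU busy until I4 writes@14, RAW R3: wait I3 write@17
I6 -> (18, 22, 29, 30)  // struct: DivU busy until I3 writes@17, RAW R2: wait I5 write@21
I7 -> (31, 32, 39, 40)  // struct: DivU busy until I6 writes@30

cycle = 39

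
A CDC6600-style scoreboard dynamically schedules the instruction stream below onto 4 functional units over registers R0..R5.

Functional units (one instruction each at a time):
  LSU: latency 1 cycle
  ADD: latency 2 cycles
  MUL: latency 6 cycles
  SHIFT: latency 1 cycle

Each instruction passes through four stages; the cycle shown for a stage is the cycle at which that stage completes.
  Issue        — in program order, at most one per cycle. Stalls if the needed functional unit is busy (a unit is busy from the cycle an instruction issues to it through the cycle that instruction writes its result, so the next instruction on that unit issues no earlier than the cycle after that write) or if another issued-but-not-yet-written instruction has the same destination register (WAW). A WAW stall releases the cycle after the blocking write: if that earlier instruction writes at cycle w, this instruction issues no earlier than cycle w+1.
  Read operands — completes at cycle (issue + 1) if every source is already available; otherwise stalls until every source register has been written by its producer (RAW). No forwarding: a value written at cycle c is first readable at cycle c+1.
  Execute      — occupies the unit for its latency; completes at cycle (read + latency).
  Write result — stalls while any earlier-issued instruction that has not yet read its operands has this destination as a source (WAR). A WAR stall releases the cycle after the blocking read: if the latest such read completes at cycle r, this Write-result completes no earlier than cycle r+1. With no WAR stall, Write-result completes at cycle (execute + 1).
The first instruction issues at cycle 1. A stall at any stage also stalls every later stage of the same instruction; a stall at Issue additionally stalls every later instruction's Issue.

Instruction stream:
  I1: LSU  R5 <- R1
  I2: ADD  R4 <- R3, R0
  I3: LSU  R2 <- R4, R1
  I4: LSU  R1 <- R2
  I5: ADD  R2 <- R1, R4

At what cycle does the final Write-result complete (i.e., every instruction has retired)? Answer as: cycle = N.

t=1  I1→LSU
t=2  I1 RO, I2→ADD
t=3  I1 EX, I2 RO
t=4  I1 WR R5
t=5  I2 EX, I3→LSU
t=6  I2 WR R4
t=7  I3 RO
t=8  I3 EX
t=9  I3 WR R2
t=10  I4→LSU
t=11  I4 RO, I5→ADD
t=12  I4 EX
t=13  I4 WR R1
t=14  I5 RO
t=16  I5 EX
t=17  I5 WR R2

cycle = 17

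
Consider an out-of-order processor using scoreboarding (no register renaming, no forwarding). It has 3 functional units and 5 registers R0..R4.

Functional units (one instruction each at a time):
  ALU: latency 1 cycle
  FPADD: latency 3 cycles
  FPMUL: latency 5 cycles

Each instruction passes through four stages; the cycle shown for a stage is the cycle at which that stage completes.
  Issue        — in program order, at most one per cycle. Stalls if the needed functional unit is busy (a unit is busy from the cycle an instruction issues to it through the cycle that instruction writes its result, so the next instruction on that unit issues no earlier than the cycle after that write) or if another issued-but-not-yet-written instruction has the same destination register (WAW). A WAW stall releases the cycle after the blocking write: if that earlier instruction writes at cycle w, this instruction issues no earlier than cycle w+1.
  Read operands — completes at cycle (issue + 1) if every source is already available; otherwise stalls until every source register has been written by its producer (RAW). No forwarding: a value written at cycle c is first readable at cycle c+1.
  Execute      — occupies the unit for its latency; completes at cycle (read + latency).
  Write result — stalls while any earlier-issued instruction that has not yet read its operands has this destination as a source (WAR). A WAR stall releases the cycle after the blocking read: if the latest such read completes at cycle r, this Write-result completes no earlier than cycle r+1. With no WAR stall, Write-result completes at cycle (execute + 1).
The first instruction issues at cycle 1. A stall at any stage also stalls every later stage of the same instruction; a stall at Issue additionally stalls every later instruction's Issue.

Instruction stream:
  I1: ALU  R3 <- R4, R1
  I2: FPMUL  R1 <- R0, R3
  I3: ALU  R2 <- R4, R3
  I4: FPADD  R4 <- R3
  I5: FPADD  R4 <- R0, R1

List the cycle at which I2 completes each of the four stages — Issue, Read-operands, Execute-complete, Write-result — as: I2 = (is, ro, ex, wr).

I2 = (2, 5, 10, 11)

cycle 1: I1 issues→ALU
cycle 2: I1 reads · I2 issues→FPMUL
cycle 3: I1 exec-done
cycle 4: I1 writes R3
cycle 5: I2 reads · I3 issues→ALU
cycle 6: I3 reads · I4 issues→FPADD
cycle 7: I3 exec-done · I4 reads
cycle 8: I3 writes R2
cycle 10: I2 exec-done · I4 exec-done
cycle 11: I2 writes R1 · I4 writes R4
cycle 12: I5 issues→FPADD
cycle 13: I5 reads
cycle 16: I5 exec-done
cycle 17: I5 writes R4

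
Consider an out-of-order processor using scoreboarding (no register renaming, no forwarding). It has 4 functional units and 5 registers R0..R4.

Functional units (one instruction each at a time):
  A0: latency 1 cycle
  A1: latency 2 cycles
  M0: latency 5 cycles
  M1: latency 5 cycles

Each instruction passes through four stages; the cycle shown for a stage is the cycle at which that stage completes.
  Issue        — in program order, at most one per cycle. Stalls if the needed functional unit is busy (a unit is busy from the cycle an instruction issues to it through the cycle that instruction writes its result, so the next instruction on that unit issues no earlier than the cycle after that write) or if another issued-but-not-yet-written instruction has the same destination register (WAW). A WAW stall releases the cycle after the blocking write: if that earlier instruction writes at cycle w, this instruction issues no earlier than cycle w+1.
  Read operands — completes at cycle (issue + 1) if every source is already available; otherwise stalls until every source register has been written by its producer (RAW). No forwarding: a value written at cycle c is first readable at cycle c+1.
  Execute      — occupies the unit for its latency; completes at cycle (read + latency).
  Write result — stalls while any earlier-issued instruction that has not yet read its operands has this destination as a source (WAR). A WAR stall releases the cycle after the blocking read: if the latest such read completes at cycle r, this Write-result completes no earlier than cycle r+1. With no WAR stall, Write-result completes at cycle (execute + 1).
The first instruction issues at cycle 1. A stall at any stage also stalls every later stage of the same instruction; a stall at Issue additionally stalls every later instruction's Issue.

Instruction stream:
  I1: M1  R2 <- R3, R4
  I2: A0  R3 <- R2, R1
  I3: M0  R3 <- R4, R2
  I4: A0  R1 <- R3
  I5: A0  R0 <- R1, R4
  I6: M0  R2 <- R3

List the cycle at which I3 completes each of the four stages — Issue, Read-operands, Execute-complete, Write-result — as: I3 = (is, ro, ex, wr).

I3 = (12, 13, 18, 19)

[I1] 1/2/7/8
[I2] 2/9/10/11  (RAW R2: wait I1 write@8)
[I3] 12/13/18/19  (WAW R3: wait I2 write@11)
[I4] 13/20/21/22  (RAW R3: wait I3 write@19)
[I5] 23/24/25/26  (struct: A0 busy until I4 writes@22)
[I6] 24/25/30/31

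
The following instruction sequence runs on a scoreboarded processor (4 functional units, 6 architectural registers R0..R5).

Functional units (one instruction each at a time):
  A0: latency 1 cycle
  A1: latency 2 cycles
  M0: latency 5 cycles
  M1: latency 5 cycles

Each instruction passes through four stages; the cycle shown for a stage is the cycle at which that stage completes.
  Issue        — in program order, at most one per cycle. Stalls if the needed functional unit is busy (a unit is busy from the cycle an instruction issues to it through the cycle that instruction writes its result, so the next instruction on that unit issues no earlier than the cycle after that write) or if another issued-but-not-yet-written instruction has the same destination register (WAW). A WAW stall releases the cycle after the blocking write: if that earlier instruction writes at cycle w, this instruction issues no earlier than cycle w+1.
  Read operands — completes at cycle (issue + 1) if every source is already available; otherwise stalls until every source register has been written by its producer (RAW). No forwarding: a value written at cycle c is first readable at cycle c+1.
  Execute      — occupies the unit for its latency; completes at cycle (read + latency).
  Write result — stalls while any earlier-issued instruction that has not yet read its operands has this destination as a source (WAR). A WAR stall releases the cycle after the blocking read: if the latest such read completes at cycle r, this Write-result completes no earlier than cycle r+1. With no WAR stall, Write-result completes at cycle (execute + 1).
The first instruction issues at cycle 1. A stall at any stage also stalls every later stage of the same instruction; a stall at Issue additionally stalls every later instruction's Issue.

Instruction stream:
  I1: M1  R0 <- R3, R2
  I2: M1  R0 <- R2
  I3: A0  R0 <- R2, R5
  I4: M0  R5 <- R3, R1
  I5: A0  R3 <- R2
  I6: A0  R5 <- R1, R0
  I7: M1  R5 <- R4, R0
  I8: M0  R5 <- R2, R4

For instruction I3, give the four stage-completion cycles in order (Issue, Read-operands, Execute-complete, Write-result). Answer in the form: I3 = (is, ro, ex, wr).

I3 = (17, 18, 19, 20)

I1  is:1  ro:2  ex:7  wr:8
I2  is:9  ro:10  ex:15  wr:16  — struct: M1 busy until I1 writes@8
I3  is:17  ro:18  ex:19  wr:20  — WAW R0: wait I2 write@16
I4  is:18  ro:19  ex:24  wr:25
I5  is:21  ro:22  ex:23  wr:24  — struct: A0 busy until I3 writes@20
I6  is:26  ro:27  ex:28  wr:29  — WAW R5: wait I4 write@25
I7  is:30  ro:31  ex:36  wr:37  — WAW R5: wait I6 write@29
I8  is:38  ro:39  ex:44  wr:45  — WAW R5: wait I7 write@37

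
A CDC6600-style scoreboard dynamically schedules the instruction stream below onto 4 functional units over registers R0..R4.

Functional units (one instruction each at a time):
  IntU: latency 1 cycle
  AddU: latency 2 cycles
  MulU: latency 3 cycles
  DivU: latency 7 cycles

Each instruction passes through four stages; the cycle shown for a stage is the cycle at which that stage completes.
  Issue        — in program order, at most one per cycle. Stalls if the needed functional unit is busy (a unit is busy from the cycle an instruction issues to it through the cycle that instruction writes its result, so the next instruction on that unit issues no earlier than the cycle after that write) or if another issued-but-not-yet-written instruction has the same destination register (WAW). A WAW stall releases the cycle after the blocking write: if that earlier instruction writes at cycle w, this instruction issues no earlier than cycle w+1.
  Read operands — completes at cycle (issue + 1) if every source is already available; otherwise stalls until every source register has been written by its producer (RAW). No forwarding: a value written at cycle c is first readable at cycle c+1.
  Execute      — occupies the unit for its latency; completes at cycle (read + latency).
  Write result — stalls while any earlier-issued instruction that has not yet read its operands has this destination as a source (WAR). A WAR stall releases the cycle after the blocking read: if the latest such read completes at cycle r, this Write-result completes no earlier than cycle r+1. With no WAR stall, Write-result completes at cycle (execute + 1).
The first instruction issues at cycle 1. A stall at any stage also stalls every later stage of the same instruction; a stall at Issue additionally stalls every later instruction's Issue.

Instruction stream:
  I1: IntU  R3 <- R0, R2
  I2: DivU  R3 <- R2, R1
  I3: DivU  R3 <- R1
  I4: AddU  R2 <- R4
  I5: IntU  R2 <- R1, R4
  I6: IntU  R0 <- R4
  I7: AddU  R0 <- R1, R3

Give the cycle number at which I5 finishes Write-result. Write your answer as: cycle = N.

[1] I1 dispatched to IntU
[2] I1 operands ready
[3] I1 complete
[4] R3←I1
[5] I2 dispatched to DivU
[6] I2 operands ready
[13] I2 complete
[14] R3←I2
[15] I3 dispatched to DivU
[16] I3 operands ready; I4 dispatched to AddU
[17] I4 operands ready
[19] I4 complete
[20] R2←I4
[21] I5 dispatched to IntU
[22] I5 operands ready
[23] I3 complete; I5 complete
[24] R3←I3; R2←I5
[25] I6 dispatched to IntU
[26] I6 operands ready
[27] I6 complete
[28] R0←I6
[29] I7 dispatched to AddU
[30] I7 operands ready
[32] I7 complete
[33] R0←I7

cycle = 24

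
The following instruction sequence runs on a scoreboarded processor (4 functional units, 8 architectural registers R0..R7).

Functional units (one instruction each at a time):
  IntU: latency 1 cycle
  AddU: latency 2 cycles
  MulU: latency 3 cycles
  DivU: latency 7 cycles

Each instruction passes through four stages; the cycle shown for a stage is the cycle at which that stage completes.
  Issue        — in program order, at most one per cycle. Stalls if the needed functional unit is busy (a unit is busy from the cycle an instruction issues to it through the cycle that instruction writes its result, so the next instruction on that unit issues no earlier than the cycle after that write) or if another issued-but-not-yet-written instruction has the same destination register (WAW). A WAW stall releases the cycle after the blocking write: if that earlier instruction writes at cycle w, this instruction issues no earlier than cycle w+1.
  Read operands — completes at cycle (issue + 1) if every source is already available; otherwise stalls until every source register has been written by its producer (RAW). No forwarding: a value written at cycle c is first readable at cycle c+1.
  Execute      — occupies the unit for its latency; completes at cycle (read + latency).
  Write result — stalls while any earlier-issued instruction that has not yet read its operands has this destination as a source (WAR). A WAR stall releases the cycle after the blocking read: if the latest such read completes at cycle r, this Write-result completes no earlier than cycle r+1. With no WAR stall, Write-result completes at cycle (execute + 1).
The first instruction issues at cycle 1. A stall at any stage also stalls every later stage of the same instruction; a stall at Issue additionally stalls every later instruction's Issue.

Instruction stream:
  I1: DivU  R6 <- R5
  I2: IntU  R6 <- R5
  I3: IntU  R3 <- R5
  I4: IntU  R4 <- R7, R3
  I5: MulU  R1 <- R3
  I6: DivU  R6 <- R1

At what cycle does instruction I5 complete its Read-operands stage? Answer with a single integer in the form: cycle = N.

cycle = 21

I1  is:1  ro:2  ex:9  wr:10
I2  is:11  ro:12  ex:13  wr:14  — WAW R6: wait I1 write@10
I3  is:15  ro:16  ex:17  wr:18  — struct: IntU busy until I2 writes@14
I4  is:19  ro:20  ex:21  wr:22  — struct: IntU busy until I3 writes@18
I5  is:20  ro:21  ex:24  wr:25
I6  is:21  ro:26  ex:33  wr:34  — RAW R1: wait I5 write@25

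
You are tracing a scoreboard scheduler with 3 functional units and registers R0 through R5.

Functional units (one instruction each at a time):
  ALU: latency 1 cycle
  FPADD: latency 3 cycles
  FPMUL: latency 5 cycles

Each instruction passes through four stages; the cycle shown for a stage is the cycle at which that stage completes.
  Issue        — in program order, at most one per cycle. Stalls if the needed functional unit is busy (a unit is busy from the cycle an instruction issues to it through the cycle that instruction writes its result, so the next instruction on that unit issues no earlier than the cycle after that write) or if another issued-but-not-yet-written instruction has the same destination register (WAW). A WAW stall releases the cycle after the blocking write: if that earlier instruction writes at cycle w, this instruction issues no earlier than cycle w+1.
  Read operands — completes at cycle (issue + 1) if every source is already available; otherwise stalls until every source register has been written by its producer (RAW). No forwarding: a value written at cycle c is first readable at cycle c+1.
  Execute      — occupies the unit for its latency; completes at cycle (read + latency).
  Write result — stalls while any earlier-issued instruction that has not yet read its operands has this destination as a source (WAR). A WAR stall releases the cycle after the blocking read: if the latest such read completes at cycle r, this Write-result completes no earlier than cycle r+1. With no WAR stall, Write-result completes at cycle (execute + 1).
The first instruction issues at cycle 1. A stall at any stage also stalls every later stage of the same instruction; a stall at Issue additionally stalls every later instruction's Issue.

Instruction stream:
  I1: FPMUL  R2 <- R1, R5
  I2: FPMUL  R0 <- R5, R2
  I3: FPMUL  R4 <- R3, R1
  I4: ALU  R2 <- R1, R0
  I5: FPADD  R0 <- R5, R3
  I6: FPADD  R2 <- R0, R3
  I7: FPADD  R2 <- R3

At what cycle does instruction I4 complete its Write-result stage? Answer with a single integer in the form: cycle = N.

cycle = 21

I1: IS=1 RO=2 EX=7 WR=8
I2: IS=9 RO=10 EX=15 WR=16  [struct: FPMUL busy until I1 writes@8]
I3: IS=17 RO=18 EX=23 WR=24  [struct: FPMUL busy until I2 writes@16]
I4: IS=18 RO=19 EX=20 WR=21
I5: IS=19 RO=20 EX=23 WR=24
I6: IS=25 RO=26 EX=29 WR=30  [struct: FPADD busy until I5 writes@24]
I7: IS=31 RO=32 EX=35 WR=36  [struct: FPADD busy until I6 writes@30]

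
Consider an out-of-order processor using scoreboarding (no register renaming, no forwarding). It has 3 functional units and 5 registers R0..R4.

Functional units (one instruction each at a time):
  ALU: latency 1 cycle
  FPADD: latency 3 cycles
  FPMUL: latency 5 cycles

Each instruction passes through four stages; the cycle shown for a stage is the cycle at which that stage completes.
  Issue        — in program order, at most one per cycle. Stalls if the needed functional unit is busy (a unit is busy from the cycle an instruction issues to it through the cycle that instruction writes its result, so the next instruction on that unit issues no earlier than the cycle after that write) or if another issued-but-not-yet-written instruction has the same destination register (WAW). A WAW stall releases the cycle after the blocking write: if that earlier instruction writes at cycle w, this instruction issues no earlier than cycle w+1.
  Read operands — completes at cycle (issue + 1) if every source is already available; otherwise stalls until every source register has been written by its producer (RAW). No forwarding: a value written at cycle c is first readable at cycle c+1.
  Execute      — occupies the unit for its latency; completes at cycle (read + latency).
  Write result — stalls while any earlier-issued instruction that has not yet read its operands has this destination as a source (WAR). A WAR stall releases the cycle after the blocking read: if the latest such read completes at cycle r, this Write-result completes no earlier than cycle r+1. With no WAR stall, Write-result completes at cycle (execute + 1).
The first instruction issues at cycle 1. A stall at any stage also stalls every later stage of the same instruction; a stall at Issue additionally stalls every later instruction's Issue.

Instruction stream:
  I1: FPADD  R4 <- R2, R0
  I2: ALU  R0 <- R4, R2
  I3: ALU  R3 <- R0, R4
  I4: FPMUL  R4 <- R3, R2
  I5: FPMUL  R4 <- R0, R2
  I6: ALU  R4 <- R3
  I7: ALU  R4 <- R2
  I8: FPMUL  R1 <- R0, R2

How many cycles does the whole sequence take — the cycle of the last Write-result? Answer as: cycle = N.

cycle = 41

[1] I1 dispatched to FPADD
[2] I1 operands ready, I2 dispatched to ALU
[5] I1 complete
[6] R4←I1
[7] I2 operands ready
[8] I2 complete
[9] R0←I2
[10] I3 dispatched to ALU
[11] I3 operands ready, I4 dispatched to FPMUL
[12] I3 complete
[13] R3←I3
[14] I4 operands ready
[19] I4 complete
[20] R4←I4
[21] I5 dispatched to FPMUL
[22] I5 operands ready
[27] I5 complete
[28] R4←I5
[29] I6 dispatched to ALU
[30] I6 operands ready
[31] I6 complete
[32] R4←I6
[33] I7 dispatched to ALU
[34] I7 operands ready, I8 dispatched to FPMUL
[35] I7 complete, I8 operands ready
[36] R4←I7
[40] I8 complete
[41] R1←I8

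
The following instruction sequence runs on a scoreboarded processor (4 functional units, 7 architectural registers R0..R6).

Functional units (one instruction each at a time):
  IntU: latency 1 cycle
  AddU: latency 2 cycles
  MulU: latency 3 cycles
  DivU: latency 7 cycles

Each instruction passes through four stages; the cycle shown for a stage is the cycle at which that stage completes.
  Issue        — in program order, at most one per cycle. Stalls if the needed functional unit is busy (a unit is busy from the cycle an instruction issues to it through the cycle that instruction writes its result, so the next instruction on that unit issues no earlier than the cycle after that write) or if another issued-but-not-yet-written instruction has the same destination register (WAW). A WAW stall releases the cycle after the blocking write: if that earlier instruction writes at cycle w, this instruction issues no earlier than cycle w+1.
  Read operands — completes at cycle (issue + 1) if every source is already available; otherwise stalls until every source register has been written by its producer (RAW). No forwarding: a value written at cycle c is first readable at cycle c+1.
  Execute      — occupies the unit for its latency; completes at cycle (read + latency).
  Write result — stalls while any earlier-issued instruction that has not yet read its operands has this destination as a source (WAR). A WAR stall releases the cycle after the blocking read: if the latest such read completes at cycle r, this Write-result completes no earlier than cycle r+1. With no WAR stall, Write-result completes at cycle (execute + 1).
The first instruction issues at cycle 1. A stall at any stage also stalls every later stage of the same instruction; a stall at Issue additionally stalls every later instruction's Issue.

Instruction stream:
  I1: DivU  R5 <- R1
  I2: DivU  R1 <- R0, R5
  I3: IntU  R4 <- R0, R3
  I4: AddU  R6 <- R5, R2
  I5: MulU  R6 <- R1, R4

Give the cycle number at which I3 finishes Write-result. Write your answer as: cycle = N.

t=1  I1→DivU
t=2  I1 RO
t=9  I1 EX
t=10  I1 WR R5
t=11  I2→DivU
t=12  I2 RO, I3→IntU
t=13  I3 RO, I4→AddU
t=14  I3 EX, I4 RO
t=15  I3 WR R4
t=16  I4 EX
t=17  I4 WR R6
t=18  I5→MulU
t=19  I2 EX
t=20  I2 WR R1
t=21  I5 RO
t=24  I5 EX
t=25  I5 WR R6

cycle = 15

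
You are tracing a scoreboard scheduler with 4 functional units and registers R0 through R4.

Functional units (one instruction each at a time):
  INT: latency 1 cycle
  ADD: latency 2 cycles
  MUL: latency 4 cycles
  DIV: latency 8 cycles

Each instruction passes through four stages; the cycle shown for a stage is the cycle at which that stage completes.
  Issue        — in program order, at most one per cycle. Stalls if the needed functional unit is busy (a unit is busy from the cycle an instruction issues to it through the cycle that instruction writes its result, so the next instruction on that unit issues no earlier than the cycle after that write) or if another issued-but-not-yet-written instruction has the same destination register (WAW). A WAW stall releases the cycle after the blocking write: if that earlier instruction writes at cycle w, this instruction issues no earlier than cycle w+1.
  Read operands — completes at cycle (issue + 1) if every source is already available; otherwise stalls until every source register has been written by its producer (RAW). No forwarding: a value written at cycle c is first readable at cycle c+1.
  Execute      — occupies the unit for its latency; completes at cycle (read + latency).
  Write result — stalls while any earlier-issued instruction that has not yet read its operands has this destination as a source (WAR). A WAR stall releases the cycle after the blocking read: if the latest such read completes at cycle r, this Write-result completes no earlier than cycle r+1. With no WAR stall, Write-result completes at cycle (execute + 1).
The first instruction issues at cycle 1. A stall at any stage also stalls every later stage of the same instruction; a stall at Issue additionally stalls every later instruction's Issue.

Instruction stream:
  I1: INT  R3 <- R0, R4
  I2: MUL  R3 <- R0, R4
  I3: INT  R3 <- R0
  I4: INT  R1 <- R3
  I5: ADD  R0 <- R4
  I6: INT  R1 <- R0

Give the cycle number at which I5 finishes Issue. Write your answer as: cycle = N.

cycle = 17

1) issue 1, read 2, done 3, write 4
2) issue 5, read 6, done 10, write 11  <WAW R3: wait I1 write@4>
3) issue 12, read 13, done 14, write 15  <WAW R3: wait I2 write@11>
4) issue 16, read 17, done 18, write 19  <struct: INT busy until I3 writes@15>
5) issue 17, read 18, done 20, write 21
6) issue 20, read 22, done 23, write 24  <struct: INT busy until I4 writes@19 / RAW R0: wait I5 write@21>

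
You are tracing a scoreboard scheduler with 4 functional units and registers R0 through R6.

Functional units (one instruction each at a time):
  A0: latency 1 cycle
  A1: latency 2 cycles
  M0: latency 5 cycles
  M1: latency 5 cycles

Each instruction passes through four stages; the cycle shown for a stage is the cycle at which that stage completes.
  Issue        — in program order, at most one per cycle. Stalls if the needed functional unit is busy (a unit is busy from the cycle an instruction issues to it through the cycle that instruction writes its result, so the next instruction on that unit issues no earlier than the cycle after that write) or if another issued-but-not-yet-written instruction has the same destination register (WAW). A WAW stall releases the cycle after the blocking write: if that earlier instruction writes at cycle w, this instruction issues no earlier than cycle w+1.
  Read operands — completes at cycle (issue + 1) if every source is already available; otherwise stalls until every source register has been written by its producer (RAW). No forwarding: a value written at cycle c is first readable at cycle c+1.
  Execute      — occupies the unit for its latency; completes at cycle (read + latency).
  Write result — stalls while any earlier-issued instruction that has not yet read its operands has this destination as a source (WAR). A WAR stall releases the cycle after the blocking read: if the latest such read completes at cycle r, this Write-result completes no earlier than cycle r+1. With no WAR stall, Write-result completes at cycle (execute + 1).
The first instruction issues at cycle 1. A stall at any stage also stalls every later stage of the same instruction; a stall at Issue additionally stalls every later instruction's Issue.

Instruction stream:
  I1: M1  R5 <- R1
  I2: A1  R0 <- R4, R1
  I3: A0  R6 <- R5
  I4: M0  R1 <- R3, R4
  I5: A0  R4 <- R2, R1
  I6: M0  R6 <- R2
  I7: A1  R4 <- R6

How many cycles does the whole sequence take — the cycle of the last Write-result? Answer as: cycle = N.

cycle = 24

cycle 1: I1→M1
cycle 2: I1 RO, I2→A1
cycle 3: I2 RO, I3→A0
cycle 4: I4→M0
cycle 5: I2 EX, I4 RO
cycle 6: I2 WR R0
cycle 7: I1 EX
cycle 8: I1 WR R5
cycle 9: I3 RO
cycle 10: I3 EX, I4 EX
cycle 11: I3 WR R6, I4 WR R1
cycle 12: I5→A0
cycle 13: I5 RO, I6→M0
cycle 14: I5 EX, I6 RO
cycle 15: I5 WR R4
cycle 16: I7→A1
cycle 19: I6 EX
cycle 20: I6 WR R6
cycle 21: I7 RO
cycle 23: I7 EX
cycle 24: I7 WR R4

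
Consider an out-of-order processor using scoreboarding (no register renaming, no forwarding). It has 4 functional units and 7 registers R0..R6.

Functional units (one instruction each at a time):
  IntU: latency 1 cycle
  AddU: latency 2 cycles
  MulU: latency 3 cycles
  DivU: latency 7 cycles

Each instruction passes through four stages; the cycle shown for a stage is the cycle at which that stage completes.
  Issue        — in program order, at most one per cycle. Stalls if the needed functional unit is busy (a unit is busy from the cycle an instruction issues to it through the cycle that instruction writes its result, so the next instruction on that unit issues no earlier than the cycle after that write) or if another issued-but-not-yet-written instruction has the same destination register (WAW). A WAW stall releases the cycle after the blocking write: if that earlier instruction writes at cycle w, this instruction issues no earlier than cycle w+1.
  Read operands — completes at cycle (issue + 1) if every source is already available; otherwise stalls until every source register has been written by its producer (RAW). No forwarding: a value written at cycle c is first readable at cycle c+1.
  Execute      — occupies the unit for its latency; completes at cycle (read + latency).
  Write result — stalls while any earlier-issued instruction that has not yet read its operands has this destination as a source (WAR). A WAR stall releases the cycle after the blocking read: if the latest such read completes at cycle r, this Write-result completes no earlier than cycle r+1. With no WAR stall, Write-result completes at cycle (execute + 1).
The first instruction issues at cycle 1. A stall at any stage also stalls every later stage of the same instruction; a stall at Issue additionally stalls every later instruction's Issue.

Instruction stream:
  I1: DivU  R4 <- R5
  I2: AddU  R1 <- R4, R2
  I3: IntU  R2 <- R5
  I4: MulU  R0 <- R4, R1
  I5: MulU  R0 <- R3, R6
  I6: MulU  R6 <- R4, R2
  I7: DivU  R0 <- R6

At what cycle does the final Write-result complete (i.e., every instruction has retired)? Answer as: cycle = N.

[I1] 1/2/9/10
[I2] 2/11/13/14  (RAW R4: wait I1 write@10)
[I3] 3/4/5/12  (WAR R2: wait I2 read@11)
[I4] 4/15/18/19  (RAW R1: wait I2 write@14)
[I5] 20/21/24/25  (struct: MulU busy until I4 writes@19)
[I6] 26/27/30/31  (struct: MulU busy until I5 writes@25)
[I7] 27/32/39/40  (RAW R6: wait I6 write@31)

cycle = 40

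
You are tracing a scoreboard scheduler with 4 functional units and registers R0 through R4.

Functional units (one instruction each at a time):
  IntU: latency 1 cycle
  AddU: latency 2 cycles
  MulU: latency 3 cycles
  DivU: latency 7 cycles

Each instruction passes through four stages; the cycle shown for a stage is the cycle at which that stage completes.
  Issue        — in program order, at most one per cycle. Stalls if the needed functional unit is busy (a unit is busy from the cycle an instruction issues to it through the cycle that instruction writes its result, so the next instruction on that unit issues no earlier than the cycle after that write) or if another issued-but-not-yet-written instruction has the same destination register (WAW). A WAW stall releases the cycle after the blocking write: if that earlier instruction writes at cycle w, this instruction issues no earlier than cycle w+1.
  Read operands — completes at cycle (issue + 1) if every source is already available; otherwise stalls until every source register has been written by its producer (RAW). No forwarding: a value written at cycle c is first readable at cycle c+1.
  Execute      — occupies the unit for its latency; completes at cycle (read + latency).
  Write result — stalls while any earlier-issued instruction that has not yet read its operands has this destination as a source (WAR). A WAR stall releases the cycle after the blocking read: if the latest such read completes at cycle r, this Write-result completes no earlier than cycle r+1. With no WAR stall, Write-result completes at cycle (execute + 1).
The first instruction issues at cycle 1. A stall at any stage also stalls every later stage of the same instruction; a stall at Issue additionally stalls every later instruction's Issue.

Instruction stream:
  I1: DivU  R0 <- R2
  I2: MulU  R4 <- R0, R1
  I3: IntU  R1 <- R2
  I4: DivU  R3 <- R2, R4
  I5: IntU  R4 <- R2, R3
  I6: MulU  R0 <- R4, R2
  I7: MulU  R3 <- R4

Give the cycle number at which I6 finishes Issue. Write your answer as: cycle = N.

cycle 1: issue I1 (DivU)
cycle 2: I1 read-ops; issue I2 (MulU)
cycle 3: issue I3 (IntU)
cycle 4: I3 read-ops
cycle 5: I3 finished on IntU
cycle 9: I1 finished on DivU
cycle 10: I1→R0
cycle 11: I2 read-ops; issue I4 (DivU)
cycle 12: I3→R1
cycle 14: I2 finished on MulU
cycle 15: I2→R4
cycle 16: I4 read-ops; issue I5 (IntU)
cycle 17: issue I6 (MulU)
cycle 23: I4 finished on DivU
cycle 24: I4→R3
cycle 25: I5 read-ops
cycle 26: I5 finished on IntU
cycle 27: I5→R4
cycle 28: I6 read-ops
cycle 31: I6 finished on MulU
cycle 32: I6→R0
cycle 33: issue I7 (MulU)
cycle 34: I7 read-ops
cycle 37: I7 finished on MulU
cycle 38: I7→R3

cycle = 17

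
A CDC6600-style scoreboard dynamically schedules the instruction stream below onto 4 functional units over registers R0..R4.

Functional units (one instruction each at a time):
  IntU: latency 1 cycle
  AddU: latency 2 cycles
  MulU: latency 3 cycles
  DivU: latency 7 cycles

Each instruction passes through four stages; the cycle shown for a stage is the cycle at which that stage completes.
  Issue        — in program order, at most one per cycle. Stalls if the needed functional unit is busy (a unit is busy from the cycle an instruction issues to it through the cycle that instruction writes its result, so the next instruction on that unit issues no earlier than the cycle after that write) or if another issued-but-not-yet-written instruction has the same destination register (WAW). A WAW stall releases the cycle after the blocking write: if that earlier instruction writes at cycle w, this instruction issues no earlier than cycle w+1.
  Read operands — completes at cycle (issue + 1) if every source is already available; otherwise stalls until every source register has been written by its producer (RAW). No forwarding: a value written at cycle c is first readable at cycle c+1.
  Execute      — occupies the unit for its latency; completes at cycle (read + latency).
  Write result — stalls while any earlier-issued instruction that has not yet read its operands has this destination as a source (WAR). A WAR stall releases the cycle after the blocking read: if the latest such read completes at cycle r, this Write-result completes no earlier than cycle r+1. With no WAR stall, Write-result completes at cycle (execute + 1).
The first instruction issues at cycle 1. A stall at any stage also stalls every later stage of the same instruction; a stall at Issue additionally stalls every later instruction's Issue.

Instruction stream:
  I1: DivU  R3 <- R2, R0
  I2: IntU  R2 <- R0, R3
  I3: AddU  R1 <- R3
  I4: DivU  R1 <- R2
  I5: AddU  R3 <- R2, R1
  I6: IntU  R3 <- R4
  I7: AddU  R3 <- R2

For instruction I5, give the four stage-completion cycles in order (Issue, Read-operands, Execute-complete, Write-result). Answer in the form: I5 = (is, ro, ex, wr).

I5 = (16, 25, 27, 28)

c1: issue I1 (DivU)
c2: I1 read-ops | issue I2 (IntU)
c3: issue I3 (AddU)
c9: I1 finished on DivU
c10: I1→R3
c11: I2 read-ops | I3 read-ops
c12: I2 finished on IntU
c13: I2→R2 | I3 finished on AddU
c14: I3→R1
c15: issue I4 (DivU)
c16: I4 read-ops | issue I5 (AddU)
c23: I4 finished on DivU
c24: I4→R1
c25: I5 read-ops
c27: I5 finished on AddU
c28: I5→R3
c29: issue I6 (IntU)
c30: I6 read-ops
c31: I6 finished on IntU
c32: I6→R3
c33: issue I7 (AddU)
c34: I7 read-ops
c36: I7 finished on AddU
c37: I7→R3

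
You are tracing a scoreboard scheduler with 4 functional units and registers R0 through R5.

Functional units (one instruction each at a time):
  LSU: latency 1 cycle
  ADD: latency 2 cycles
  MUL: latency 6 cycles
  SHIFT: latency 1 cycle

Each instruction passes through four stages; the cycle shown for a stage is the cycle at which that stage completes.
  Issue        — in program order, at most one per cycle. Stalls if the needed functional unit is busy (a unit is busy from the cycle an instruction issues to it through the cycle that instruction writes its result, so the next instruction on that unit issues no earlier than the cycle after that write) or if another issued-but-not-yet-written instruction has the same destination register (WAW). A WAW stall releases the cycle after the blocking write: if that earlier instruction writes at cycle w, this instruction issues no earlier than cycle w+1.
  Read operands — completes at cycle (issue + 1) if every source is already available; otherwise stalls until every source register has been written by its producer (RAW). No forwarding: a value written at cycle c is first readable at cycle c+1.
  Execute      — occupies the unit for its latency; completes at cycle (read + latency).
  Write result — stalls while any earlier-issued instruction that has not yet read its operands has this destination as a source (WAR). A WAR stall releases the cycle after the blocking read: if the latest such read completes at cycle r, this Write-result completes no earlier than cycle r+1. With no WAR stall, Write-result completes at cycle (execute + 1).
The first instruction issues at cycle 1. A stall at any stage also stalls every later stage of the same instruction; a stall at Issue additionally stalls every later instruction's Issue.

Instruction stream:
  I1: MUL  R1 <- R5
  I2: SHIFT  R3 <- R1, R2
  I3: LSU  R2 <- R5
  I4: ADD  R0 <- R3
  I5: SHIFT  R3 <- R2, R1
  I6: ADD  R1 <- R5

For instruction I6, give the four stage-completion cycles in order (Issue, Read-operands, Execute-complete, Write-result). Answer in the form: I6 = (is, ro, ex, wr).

I6 = (17, 18, 20, 21)

[I1] 1/2/8/9
[I2] 2/10/11/12  (RAW R1: wait I1 write@9)
[I3] 3/4/5/11  (WAR R2: wait I2 read@10)
[I4] 4/13/15/16  (RAW R3: wait I2 write@12)
[I5] 13/14/15/16  (struct: SHIFT busy until I2 writes@12)
[I6] 17/18/20/21  (struct: ADD busy until I4 writes@16)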